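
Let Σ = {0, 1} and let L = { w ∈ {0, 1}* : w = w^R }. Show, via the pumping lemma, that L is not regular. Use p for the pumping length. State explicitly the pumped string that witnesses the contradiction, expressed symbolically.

0^{p+k} 1 0^p

Toward a contradiction, assume L is regular with pumping length p.
Take w = 0^p 1 0^p, a palindrome of length 2p+1 ≥ p.
The pumping lemma gives a decomposition w = xyz where |xy| ≤ p and |y| > 0.
Since the first p symbols of w are all 0's and |xy| ≤ p, y lies entirely in the leading 0-block: y = 0^k for some k with 1 ≤ k ≤ p.
Pump with i = 2: xy^2z = 0^{p+k} 1 0^p. Its reverse is 0^p 1 0^{p+k}, which differs from xy^2z since k ≥ 1. So xy^2z is not a palindrome and xy^2z ∉ L.
Contradiction. Therefore L is not regular.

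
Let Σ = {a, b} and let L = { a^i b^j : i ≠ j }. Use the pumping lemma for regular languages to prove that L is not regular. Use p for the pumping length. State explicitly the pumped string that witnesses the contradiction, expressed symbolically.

a^{p+p!} b^{p+p!}

Suppose for contradiction that L is regular, and let p be the pumping length.
Choose w = a^p b^{p+p!}. Since p ≠ p+p!, w ∈ L; and |w| ≥ p.
By the pumping lemma, w = xyz with |xy| ≤ p and |y| > 0.
Since the first p symbols of w are all a's and |xy| ≤ p, y lies entirely in the leading a-block: y = a^k for some k with 1 ≤ k ≤ p.
Since 1 ≤ k ≤ p, k divides p!; set t = 1 + p!/k. Then xy^t z has p + (p!/k)·k = p + p! copies of a. Now the a-count equals the b-count, so i ≠ j fails. So xy^t z = a^{p+p!} b^{p+p!} ∉ L.
This contradicts the pumping lemma, so L is not regular.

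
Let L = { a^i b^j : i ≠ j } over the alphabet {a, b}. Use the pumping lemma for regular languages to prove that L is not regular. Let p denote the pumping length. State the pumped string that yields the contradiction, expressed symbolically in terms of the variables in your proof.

a^{p+p!} b^{p+p!}

Assume L is regular; let p be its pumping constant.
Choose w = a^p b^{p+p!}. Since p ≠ p+p!, w ∈ L; and |w| ≥ p.
The pumping lemma gives a decomposition w = xyz where |xy| ≤ p and y is nonempty.
The first p characters of w are a's, so xy (and hence y) consists only of a's. Write y = a^k, 1 ≤ k ≤ p.
Since 1 ≤ k ≤ p, k divides p!; set t = 1 + p!/k. Then xy^t z has p + (p!/k)·k = p + p! copies of a. Now the a-count equals the b-count, so i ≠ j fails. So xy^t z = a^{p+p!} b^{p+p!} ∉ L.
This contradicts the pumping lemma, so L is not regular.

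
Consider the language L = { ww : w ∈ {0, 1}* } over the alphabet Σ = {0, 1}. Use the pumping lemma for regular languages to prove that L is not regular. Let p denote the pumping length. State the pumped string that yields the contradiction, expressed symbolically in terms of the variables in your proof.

0^{p+k} 1^p 0^p 1^p

Toward a contradiction, assume L is regular with pumping length p.
Take w = 0^p 1^p 0^p 1^p = uu where u = 0^p1^p; then w ∈ L and |w| = 4p ≥ p.
By the pumping lemma, w = xyz with |xy| ≤ p and |y| > 0.
The first p characters of w are 0's, so xy (and hence y) consists only of 0's. Write y = 0^k, 1 ≤ k ≤ p.
Pump with i = 2: xy^2z = 0^{p+k} 1^p 0^p 1^p, of length 4p+k. Suppose this equals vv. The string starts with 0 and ends with 1, so v does too; thus the boundary between the two copies of v is a 1→0 transition. There is exactly one such transition, at position 2p+k, so |v| = 2p+k and |vv| = 4p+2k ≠ 4p+k since k ≥ 1. So xy^2z ∉ L.
This is a contradiction; hence L is not regular.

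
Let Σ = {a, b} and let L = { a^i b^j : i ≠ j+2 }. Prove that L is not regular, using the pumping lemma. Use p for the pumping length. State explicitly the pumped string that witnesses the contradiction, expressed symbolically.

a^{p+p!} b^{p+p!-2}

Assume L is regular; let p be its pumping constant.
Choose w = a^p b^{p+p!-2}. Since p ≠ (p+p!-2)+2 = p+p!, w ∈ L; and |w| ≥ p.
Write w = xyz as guaranteed by the lemma, with |xy| ≤ p and y is nonempty.
The first p characters of w are a's, so xy (and hence y) consists only of a's. Write y = a^k, 1 ≤ k ≤ p.
Since 1 ≤ k ≤ p, k divides p!; set t = 1 + p!/k. Then xy^t z has p + (p!/k)·k = p + p! copies of a. Now the a-count is p+p! and (b-count)+2 = (p+p!-2)+2 = p+p!, so i ≠ j+2 fails. So xy^t z = a^{p+p!} b^{p+p!-2} ∉ L.
This is a contradiction; hence L is not regular.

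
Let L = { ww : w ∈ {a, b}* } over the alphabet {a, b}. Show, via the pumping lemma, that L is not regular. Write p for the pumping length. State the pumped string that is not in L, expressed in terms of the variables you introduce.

a^{p+k} b^p a^p b^p

Assume L is regular. Let p be the pumping length given by the pumping lemma.
Take w = a^p b^p a^p b^p = uu where u = a^pb^p; then w ∈ L and |w| = 4p ≥ p.
The pumping lemma gives a decomposition w = xyz where |xy| ≤ p and y is nonempty.
Since the first p symbols of w are all a's and |xy| ≤ p, y lies entirely in the leading a-block: y = a^k for some k with 1 ≤ k ≤ p.
Pump with i = 2: xy^2z = a^{p+k} b^p a^p b^p, of length 4p+k. Suppose this equals vv. The string starts with a and ends with b, so v does too; thus the boundary between the two copies of v is a b→a transition. There is exactly one such transition, at position 2p+k, so |v| = 2p+k and |vv| = 4p+2k ≠ 4p+k since k ≥ 1. So xy^2z ∉ L.
Contradiction. Therefore L is not regular.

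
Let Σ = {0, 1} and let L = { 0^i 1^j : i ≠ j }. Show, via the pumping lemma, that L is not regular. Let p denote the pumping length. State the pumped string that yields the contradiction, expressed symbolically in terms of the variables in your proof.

0^{p+p!} 1^{p+p!}

Assume L is regular. Let p be the pumping length given by the pumping lemma.
Choose w = 0^p 1^{p+p!}. Since p ≠ p+p!, w ∈ L; and |w| ≥ p.
The pumping lemma gives a decomposition w = xyz where |xy| ≤ p and |y| > 0.
The first p characters of w are 0's, so xy (and hence y) consists only of 0's. Write y = 0^k, 1 ≤ k ≤ p.
Since 1 ≤ k ≤ p, k divides p!; set t = 1 + p!/k. Then xy^t z has p + (p!/k)·k = p + p! copies of 0. Now the 0-count equals the 1-count, so i ≠ j fails. So xy^t z = 0^{p+p!} 1^{p+p!} ∉ L.
This contradicts the pumping lemma, so L is not regular.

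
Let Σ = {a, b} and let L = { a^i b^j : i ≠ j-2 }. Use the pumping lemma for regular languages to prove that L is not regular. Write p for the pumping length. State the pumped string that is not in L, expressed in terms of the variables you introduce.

Toward a contradiction, assume L is regular with pumping length p.
Choose w = a^p b^{p+p!+2}. Since p ≠ (p+p!+2)-2 = p+p!, w ∈ L; and |w| ≥ p.
By the pumping lemma, w = xyz with |xy| ≤ p and |y| ≥ 1.
Because |xy| ≤ p and w begins with p copies of a, we have y = a^k with 1 ≤ k ≤ p.
Since 1 ≤ k ≤ p, k divides p!; set t = 1 + p!/k. Then xy^t z has p + (p!/k)·k = p + p! copies of a. Now the a-count is p+p! and (b-count)-2 = (p+p!+2)-2 = p+p!, so i ≠ j-2 fails. So xy^t z = a^{p+p!} b^{p+p!+2} ∉ L.
Contradiction. Therefore L is not regular.

a^{p+p!} b^{p+p!+2}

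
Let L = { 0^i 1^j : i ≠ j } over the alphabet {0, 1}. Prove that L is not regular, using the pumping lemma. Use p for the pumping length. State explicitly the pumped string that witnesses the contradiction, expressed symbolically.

0^{p+p!} 1^{p+p!}

Assume L is regular. Let p be the pumping length given by the pumping lemma.
Choose w = 0^p 1^{p+p!}. Since p ≠ p+p!, w ∈ L; and |w| ≥ p.
Write w = xyz as guaranteed by the lemma, with |xy| ≤ p and y is nonempty.
Since the first p symbols of w are all 0's and |xy| ≤ p, y lies entirely in the leading 0-block: y = 0^k for some k with 1 ≤ k ≤ p.
Since 1 ≤ k ≤ p, k divides p!; set t = 1 + p!/k. Then xy^t z has p + (p!/k)·k = p + p! copies of 0. Now the 0-count equals the 1-count, so i ≠ j fails. So xy^t z = 0^{p+p!} 1^{p+p!} ∉ L.
This is a contradiction; hence L is not regular.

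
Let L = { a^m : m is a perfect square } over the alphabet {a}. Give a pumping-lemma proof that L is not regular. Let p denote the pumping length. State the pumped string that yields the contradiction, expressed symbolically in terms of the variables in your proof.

Toward a contradiction, assume L is regular with pumping length p.
Take w = a^{p²} ∈ L with |w| = p² ≥ p.
The pumping lemma gives a decomposition w = xyz where |xy| ≤ p and y is nonempty.
Then y = a^k for some k with 1 ≤ k ≤ p.
Pump with i = 2: xy^2z = a^{p²+k}. Since 1 ≤ k ≤ p, p² < p²+k ≤ p²+p < (p+1)², so p²+k lies strictly between consecutive squares and is not a perfect square. So xy^2z ∉ L.
This contradicts the pumping lemma, so L is not regular.

a^{p²+k}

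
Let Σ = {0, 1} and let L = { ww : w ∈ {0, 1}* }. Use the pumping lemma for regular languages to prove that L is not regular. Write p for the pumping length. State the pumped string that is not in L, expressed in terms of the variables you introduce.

0^{p+k} 1^p 0^p 1^p

Assume L is regular. Let p be the pumping length given by the pumping lemma.
Take w = 0^p 1^p 0^p 1^p = uu where u = 0^p1^p; then w ∈ L and |w| = 4p ≥ p.
The pumping lemma gives a decomposition w = xyz where |xy| ≤ p and |y| > 0.
The first p characters of w are 0's, so xy (and hence y) consists only of 0's. Write y = 0^k, 1 ≤ k ≤ p.
Pump with i = 2: xy^2z = 0^{p+k} 1^p 0^p 1^p, of length 4p+k. Suppose this equals vv. The string starts with 0 and ends with 1, so v does too; thus the boundary between the two copies of v is a 1→0 transition. There is exactly one such transition, at position 2p+k, so |v| = 2p+k and |vv| = 4p+2k ≠ 4p+k since k ≥ 1. So xy^2z ∉ L.
This is a contradiction; hence L is not regular.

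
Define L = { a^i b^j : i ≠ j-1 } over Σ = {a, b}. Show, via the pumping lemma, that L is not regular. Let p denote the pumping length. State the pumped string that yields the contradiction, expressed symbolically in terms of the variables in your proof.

Assume L is regular. Let p be the pumping length given by the pumping lemma.
Choose w = a^p b^{p+p!+1}. Since p ≠ (p+p!+1)-1 = p+p!, w ∈ L; and |w| ≥ p.
Write w = xyz as guaranteed by the lemma, with |xy| ≤ p and |y| > 0.
Since the first p symbols of w are all a's and |xy| ≤ p, y lies entirely in the leading a-block: y = a^k for some k with 1 ≤ k ≤ p.
Since 1 ≤ k ≤ p, k divides p!; set t = 1 + p!/k. Then xy^t z has p + (p!/k)·k = p + p! copies of a. Now the a-count is p+p! and (b-count)-1 = (p+p!+1)-1 = p+p!, so i ≠ j-1 fails. So xy^t z = a^{p+p!} b^{p+p!+1} ∉ L.
This is a contradiction; hence L is not regular.

a^{p+p!} b^{p+p!+1}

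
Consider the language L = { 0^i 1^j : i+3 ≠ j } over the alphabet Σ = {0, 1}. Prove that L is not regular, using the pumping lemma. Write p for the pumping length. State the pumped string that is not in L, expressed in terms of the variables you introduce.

Assume L is regular; let p be its pumping constant.
Choose w = 0^p 1^{p+p!+3}. Since p ≠ (p+p!+3)-3 = p+p!, w ∈ L; and |w| ≥ p.
Write w = xyz as guaranteed by the lemma, with |xy| ≤ p and |y| ≥ 1.
The first p characters of w are 0's, so xy (and hence y) consists only of 0's. Write y = 0^k, 1 ≤ k ≤ p.
Since 1 ≤ k ≤ p, k divides p!; set t = 1 + p!/k. Then xy^t z has p + (p!/k)·k = p + p! copies of 0. Now the 0-count is p+p! and (1-count)-3 = (p+p!+3)-3 = p+p!, so i+3 ≠ j fails. So xy^t z = 0^{p+p!} 1^{p+p!+3} ∉ L.
Contradiction. Therefore L is not regular.

0^{p+p!} 1^{p+p!+3}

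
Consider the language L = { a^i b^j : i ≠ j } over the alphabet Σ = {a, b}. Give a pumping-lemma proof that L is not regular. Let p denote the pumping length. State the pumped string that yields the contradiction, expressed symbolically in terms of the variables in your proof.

Toward a contradiction, assume L is regular with pumping length p.
Choose w = a^p b^{p+p!}. Since p ≠ p+p!, w ∈ L; and |w| ≥ p.
Write w = xyz as guaranteed by the lemma, with |xy| ≤ p and y is nonempty.
The first p characters of w are a's, so xy (and hence y) consists only of a's. Write y = a^k, 1 ≤ k ≤ p.
Since 1 ≤ k ≤ p, k divides p!; set t = 1 + p!/k. Then xy^t z has p + (p!/k)·k = p + p! copies of a. Now the a-count equals the b-count, so i ≠ j fails. So xy^t z = a^{p+p!} b^{p+p!} ∉ L.
This contradicts the pumping lemma, so L is not regular.

a^{p+p!} b^{p+p!}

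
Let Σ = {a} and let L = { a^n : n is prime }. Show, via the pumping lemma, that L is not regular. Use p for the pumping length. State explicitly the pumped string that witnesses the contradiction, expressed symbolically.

a^{q(1+k)}

Suppose for contradiction that L is regular, and let p be the pumping length.
Let q be a prime with q ≥ p+2 (infinitely many primes exist), and take w = a^q ∈ L with |w| = q ≥ p.
Write w = xyz as guaranteed by the lemma, with |xy| ≤ p and |y| > 0.
Then y = a^k for some k with 1 ≤ k ≤ p.
Since 1 ≤ k ≤ p, |xz| = q-k. Pump with i = q+1: |xy^{q+1}z| = (q-k)+(q+1)k = q+qk = q(1+k), which is composite (both factors ≥ 2). So xy^{q+1}z = a^{q(1+k)} ∉ L.
This contradicts the pumping lemma, so L is not regular.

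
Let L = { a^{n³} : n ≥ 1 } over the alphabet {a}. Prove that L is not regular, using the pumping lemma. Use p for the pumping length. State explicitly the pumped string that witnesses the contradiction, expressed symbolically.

Toward a contradiction, assume L is regular with pumping length p.
Take w = a^{p³} ∈ L with |w| = p³ ≥ p.
Write w = xyz as guaranteed by the lemma, with |xy| ≤ p and |y| > 0.
Then y = a^k for some k with 1 ≤ k ≤ p.
Pump with i = 2: xy^2z = a^{p³+k}. Since 1 ≤ k ≤ p, p³ < p³+k ≤ p³+p < p³+3p²+3p+1 = (p+1)³, so p³+k is not a perfect cube. So xy^2z ∉ L.
Contradiction. Therefore L is not regular.

a^{p³+k}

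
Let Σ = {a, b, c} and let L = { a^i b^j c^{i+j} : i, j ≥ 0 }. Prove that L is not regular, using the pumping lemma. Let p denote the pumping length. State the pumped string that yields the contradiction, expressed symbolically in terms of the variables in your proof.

Suppose for contradiction that L is regular, and let p be the pumping length.
Take w = a^p b^p c^{2p} ∈ L (with i=j=p, i+j=2p), |w| = 4p ≥ p.
By the pumping lemma, w = xyz with |xy| ≤ p and |y| > 0.
The first p characters of w are a's, so xy (and hence y) consists only of a's. Write y = a^k, 1 ≤ k ≤ p.
Consider xy^2z = a^{p+k} b^p c^{2p}. Now the a- and b-counts sum to 2p+k, but the c-count is 2p ≠ 2p+k. So xy^2z ∉ L.
This contradicts the pumping lemma, so L is not regular.

a^{p+k} b^p c^{2p}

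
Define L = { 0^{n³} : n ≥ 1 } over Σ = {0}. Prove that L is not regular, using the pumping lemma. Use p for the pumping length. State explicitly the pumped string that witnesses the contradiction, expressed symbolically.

Assume L is regular; let p be its pumping constant.
Take w = 0^{p³} ∈ L with |w| = p³ ≥ p.
Write w = xyz as guaranteed by the lemma, with |xy| ≤ p and |y| ≥ 1.
Then y = 0^k for some k with 1 ≤ k ≤ p.
Pump with i = 2: xy^2z = 0^{p³+k}. Since 1 ≤ k ≤ p, p³ < p³+k ≤ p³+p < p³+3p²+3p+1 = (p+1)³, so p³+k is not a perfect cube. So xy^2z ∉ L.
This contradicts the pumping lemma, so L is not regular.

0^{p³+k}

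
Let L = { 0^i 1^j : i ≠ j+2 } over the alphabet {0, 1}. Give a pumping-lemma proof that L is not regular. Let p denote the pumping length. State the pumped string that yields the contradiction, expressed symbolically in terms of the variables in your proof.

0^{p+p!} 1^{p+p!-2}

Toward a contradiction, assume L is regular with pumping length p.
Choose w = 0^p 1^{p+p!-2}. Since p ≠ (p+p!-2)+2 = p+p!, w ∈ L; and |w| ≥ p.
By the pumping lemma, w = xyz with |xy| ≤ p and |y| ≥ 1.
Since the first p symbols of w are all 0's and |xy| ≤ p, y lies entirely in the leading 0-block: y = 0^k for some k with 1 ≤ k ≤ p.
Since 1 ≤ k ≤ p, k divides p!; set t = 1 + p!/k. Then xy^t z has p + (p!/k)·k = p + p! copies of 0. Now the 0-count is p+p! and (1-count)+2 = (p+p!-2)+2 = p+p!, so i ≠ j+2 fails. So xy^t z = 0^{p+p!} 1^{p+p!-2} ∉ L.
This is a contradiction; hence L is not regular.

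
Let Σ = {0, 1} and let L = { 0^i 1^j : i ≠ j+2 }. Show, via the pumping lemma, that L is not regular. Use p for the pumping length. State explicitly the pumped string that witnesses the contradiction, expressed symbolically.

0^{p+p!} 1^{p+p!-2}

Toward a contradiction, assume L is regular with pumping length p.
Choose w = 0^p 1^{p+p!-2}. Since p ≠ (p+p!-2)+2 = p+p!, w ∈ L; and |w| ≥ p.
By the pumping lemma, w = xyz with |xy| ≤ p and |y| ≥ 1.
The first p characters of w are 0's, so xy (and hence y) consists only of 0's. Write y = 0^k, 1 ≤ k ≤ p.
Since 1 ≤ k ≤ p, k divides p!; set t = 1 + p!/k. Then xy^t z has p + (p!/k)·k = p + p! copies of 0. Now the 0-count is p+p! and (1-count)+2 = (p+p!-2)+2 = p+p!, so i ≠ j+2 fails. So xy^t z = 0^{p+p!} 1^{p+p!-2} ∉ L.
This is a contradiction; hence L is not regular.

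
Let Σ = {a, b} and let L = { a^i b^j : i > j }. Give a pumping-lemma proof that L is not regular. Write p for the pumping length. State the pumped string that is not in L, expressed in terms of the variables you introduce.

a^{p+1-k} b^p

Assume L is regular. Let p be the pumping length given by the pumping lemma.
Choose w = a^{p+1} b^p ∈ L, with |w| = 2p+1 ≥ p.
The pumping lemma gives a decomposition w = xyz where |xy| ≤ p and |y| ≥ 1.
Since the first p symbols of w are all a's and |xy| ≤ p, y lies entirely in the leading a-block: y = a^k for some k with 1 ≤ k ≤ p.
Consider xy^0z = xz = a^{p+1-k} b^p. Since k ≥ 1, the a-count p+1-k is at most p, so i > j fails; thus xz ∉ L.
Contradiction. Therefore L is not regular.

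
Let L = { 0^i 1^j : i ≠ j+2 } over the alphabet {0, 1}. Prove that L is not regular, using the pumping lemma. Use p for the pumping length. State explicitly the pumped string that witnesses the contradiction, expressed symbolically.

0^{p+p!} 1^{p+p!-2}

Suppose for contradiction that L is regular, and let p be the pumping length.
Choose w = 0^p 1^{p+p!-2}. Since p ≠ (p+p!-2)+2 = p+p!, w ∈ L; and |w| ≥ p.
Write w = xyz as guaranteed by the lemma, with |xy| ≤ p and |y| > 0.
Because |xy| ≤ p and w begins with p copies of 0, we have y = 0^k with 1 ≤ k ≤ p.
Since 1 ≤ k ≤ p, k divides p!; set t = 1 + p!/k. Then xy^t z has p + (p!/k)·k = p + p! copies of 0. Now the 0-count is p+p! and (1-count)+2 = (p+p!-2)+2 = p+p!, so i ≠ j+2 fails. So xy^t z = 0^{p+p!} 1^{p+p!-2} ∉ L.
This contradicts the pumping lemma, so L is not regular.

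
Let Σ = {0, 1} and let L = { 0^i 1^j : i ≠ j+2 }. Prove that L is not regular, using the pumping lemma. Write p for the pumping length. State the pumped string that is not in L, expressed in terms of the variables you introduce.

Toward a contradiction, assume L is regular with pumping length p.
Choose w = 0^p 1^{p+p!-2}. Since p ≠ (p+p!-2)+2 = p+p!, w ∈ L; and |w| ≥ p.
Write w = xyz as guaranteed by the lemma, with |xy| ≤ p and y is nonempty.
Since the first p symbols of w are all 0's and |xy| ≤ p, y lies entirely in the leading 0-block: y = 0^k for some k with 1 ≤ k ≤ p.
Since 1 ≤ k ≤ p, k divides p!; set t = 1 + p!/k. Then xy^t z has p + (p!/k)·k = p + p! copies of 0. Now the 0-count is p+p! and (1-count)+2 = (p+p!-2)+2 = p+p!, so i ≠ j+2 fails. So xy^t z = 0^{p+p!} 1^{p+p!-2} ∉ L.
This contradicts the pumping lemma, so L is not regular.

0^{p+p!} 1^{p+p!-2}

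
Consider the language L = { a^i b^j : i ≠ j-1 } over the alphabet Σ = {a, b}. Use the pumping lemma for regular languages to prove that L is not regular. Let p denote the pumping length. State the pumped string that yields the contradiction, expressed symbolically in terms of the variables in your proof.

a^{p+p!} b^{p+p!+1}

Assume L is regular. Let p be the pumping length given by the pumping lemma.
Choose w = a^p b^{p+p!+1}. Since p ≠ (p+p!+1)-1 = p+p!, w ∈ L; and |w| ≥ p.
The pumping lemma gives a decomposition w = xyz where |xy| ≤ p and y is nonempty.
Because |xy| ≤ p and w begins with p copies of a, we have y = a^k with 1 ≤ k ≤ p.
Since 1 ≤ k ≤ p, k divides p!; set t = 1 + p!/k. Then xy^t z has p + (p!/k)·k = p + p! copies of a. Now the a-count is p+p! and (b-count)-1 = (p+p!+1)-1 = p+p!, so i ≠ j-1 fails. So xy^t z = a^{p+p!} b^{p+p!+1} ∉ L.
This contradicts the pumping lemma, so L is not regular.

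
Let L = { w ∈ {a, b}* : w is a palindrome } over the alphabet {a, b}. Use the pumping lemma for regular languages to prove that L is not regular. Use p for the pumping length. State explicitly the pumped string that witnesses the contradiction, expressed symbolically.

a^{p+k} b a^p

Suppose for contradiction that L is regular, and let p be the pumping length.
Take w = a^p b a^p, a palindrome of length 2p+1 ≥ p.
Write w = xyz as guaranteed by the lemma, with |xy| ≤ p and |y| > 0.
Because |xy| ≤ p and w begins with p copies of a, we have y = a^k with 1 ≤ k ≤ p.
Pump with i = 2: xy^2z = a^{p+k} b a^p. Its reverse is a^p b a^{p+k}, which differs from xy^2z since k ≥ 1. So xy^2z is not a palindrome and xy^2z ∉ L.
This is a contradiction; hence L is not regular.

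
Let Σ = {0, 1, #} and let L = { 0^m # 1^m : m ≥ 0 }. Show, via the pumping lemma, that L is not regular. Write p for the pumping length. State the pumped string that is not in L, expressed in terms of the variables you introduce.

Assume L is regular; let p be its pumping constant.
Take w = 0^p # 1^p ∈ L with |w| = 2p+1 ≥ p.
By the pumping lemma, w = xyz with |xy| ≤ p and |y| ≥ 1.
Because |xy| ≤ p and w begins with p copies of 0, we have y = 0^k with 1 ≤ k ≤ p.
Pump with i = 2: xy^2z = 0^{p+k} # 1^p, which would require p+k = p. But k ≥ 1, so xy^2z ∉ L.
This is a contradiction; hence L is not regular.

0^{p+k} # 1^p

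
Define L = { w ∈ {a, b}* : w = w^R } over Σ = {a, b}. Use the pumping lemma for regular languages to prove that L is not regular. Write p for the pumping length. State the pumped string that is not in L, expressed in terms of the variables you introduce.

a^{p+k} b a^p

Assume L is regular; let p be its pumping constant.
Take w = a^p b a^p, a palindrome of length 2p+1 ≥ p.
The pumping lemma gives a decomposition w = xyz where |xy| ≤ p and y is nonempty.
The first p characters of w are a's, so xy (and hence y) consists only of a's. Write y = a^k, 1 ≤ k ≤ p.
Pump with i = 2: xy^2z = a^{p+k} b a^p. Its reverse is a^p b a^{p+k}, which differs from xy^2z since k ≥ 1. So xy^2z is not a palindrome and xy^2z ∉ L.
This contradicts the pumping lemma, so L is not regular.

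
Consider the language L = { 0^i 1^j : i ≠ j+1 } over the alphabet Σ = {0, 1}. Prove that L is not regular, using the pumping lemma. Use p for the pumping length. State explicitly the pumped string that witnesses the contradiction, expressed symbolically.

Suppose for contradiction that L is regular, and let p be the pumping length.
Choose w = 0^p 1^{p+p!-1}. Since p ≠ (p+p!-1)+1 = p+p!, w ∈ L; and |w| ≥ p.
By the pumping lemma, w = xyz with |xy| ≤ p and y is nonempty.
The first p characters of w are 0's, so xy (and hence y) consists only of 0's. Write y = 0^k, 1 ≤ k ≤ p.
Since 1 ≤ k ≤ p, k divides p!; set t = 1 + p!/k. Then xy^t z has p + (p!/k)·k = p + p! copies of 0. Now the 0-count is p+p! and (1-count)+1 = (p+p!-1)+1 = p+p!, so i ≠ j+1 fails. So xy^t z = 0^{p+p!} 1^{p+p!-1} ∉ L.
This is a contradiction; hence L is not regular.

0^{p+p!} 1^{p+p!-1}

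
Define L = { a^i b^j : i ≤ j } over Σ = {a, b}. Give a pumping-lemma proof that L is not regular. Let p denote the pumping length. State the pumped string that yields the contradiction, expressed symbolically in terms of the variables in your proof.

Suppose for contradiction that L is regular, and let p be the pumping length.
Choose w = a^p b^p ∈ L, with |w| = 2p ≥ p.
Write w = xyz as guaranteed by the lemma, with |xy| ≤ p and |y| > 0.
The first p characters of w are a's, so xy (and hence y) consists only of a's. Write y = a^k, 1 ≤ k ≤ p.
Consider xy^2z = a^{p+k} b^p. Since k ≥ 1, the a-count p+k exceeds the b-count p, so i ≤ j fails; thus xy^2z ∉ L.
This is a contradiction; hence L is not regular.

a^{p+k} b^p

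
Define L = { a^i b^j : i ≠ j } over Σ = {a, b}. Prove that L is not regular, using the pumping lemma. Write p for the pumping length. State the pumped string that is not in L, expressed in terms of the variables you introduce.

a^{p+p!} b^{p+p!}

Suppose for contradiction that L is regular, and let p be the pumping length.
Choose w = a^p b^{p+p!}. Since p ≠ p+p!, w ∈ L; and |w| ≥ p.
Write w = xyz as guaranteed by the lemma, with |xy| ≤ p and y is nonempty.
Since the first p symbols of w are all a's and |xy| ≤ p, y lies entirely in the leading a-block: y = a^k for some k with 1 ≤ k ≤ p.
Since 1 ≤ k ≤ p, k divides p!; set t = 1 + p!/k. Then xy^t z has p + (p!/k)·k = p + p! copies of a. Now the a-count equals the b-count, so i ≠ j fails. So xy^t z = a^{p+p!} b^{p+p!} ∉ L.
Contradiction. Therefore L is not regular.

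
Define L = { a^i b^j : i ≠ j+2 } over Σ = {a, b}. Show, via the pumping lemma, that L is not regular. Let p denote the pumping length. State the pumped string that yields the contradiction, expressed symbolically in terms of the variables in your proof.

Assume L is regular. Let p be the pumping length given by the pumping lemma.
Choose w = a^p b^{p+p!-2}. Since p ≠ (p+p!-2)+2 = p+p!, w ∈ L; and |w| ≥ p.
By the pumping lemma, w = xyz with |xy| ≤ p and |y| ≥ 1.
The first p characters of w are a's, so xy (and hence y) consists only of a's. Write y = a^k, 1 ≤ k ≤ p.
Since 1 ≤ k ≤ p, k divides p!; set t = 1 + p!/k. Then xy^t z has p + (p!/k)·k = p + p! copies of a. Now the a-count is p+p! and (b-count)+2 = (p+p!-2)+2 = p+p!, so i ≠ j+2 fails. So xy^t z = a^{p+p!} b^{p+p!-2} ∉ L.
Contradiction. Therefore L is not regular.

a^{p+p!} b^{p+p!-2}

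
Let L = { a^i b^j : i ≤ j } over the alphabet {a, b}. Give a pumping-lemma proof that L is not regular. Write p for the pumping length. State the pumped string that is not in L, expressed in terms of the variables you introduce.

a^{p+k} b^p

Assume L is regular; let p be its pumping constant.
Choose w = a^p b^p ∈ L, with |w| = 2p ≥ p.
By the pumping lemma, w = xyz with |xy| ≤ p and y is nonempty.
Since the first p symbols of w are all a's and |xy| ≤ p, y lies entirely in the leading a-block: y = a^k for some k with 1 ≤ k ≤ p.
Consider xy^2z = a^{p+k} b^p. Since k ≥ 1, the a-count p+k exceeds the b-count p, so i ≤ j fails; thus xy^2z ∉ L.
This is a contradiction; hence L is not regular.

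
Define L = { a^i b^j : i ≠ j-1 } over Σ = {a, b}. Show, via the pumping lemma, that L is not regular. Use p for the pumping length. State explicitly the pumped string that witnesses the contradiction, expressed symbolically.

a^{p+p!} b^{p+p!+1}

Assume L is regular; let p be its pumping constant.
Choose w = a^p b^{p+p!+1}. Since p ≠ (p+p!+1)-1 = p+p!, w ∈ L; and |w| ≥ p.
The pumping lemma gives a decomposition w = xyz where |xy| ≤ p and |y| > 0.
The first p characters of w are a's, so xy (and hence y) consists only of a's. Write y = a^k, 1 ≤ k ≤ p.
Since 1 ≤ k ≤ p, k divides p!; set t = 1 + p!/k. Then xy^t z has p + (p!/k)·k = p + p! copies of a. Now the a-count is p+p! and (b-count)-1 = (p+p!+1)-1 = p+p!, so i ≠ j-1 fails. So xy^t z = a^{p+p!} b^{p+p!+1} ∉ L.
This is a contradiction; hence L is not regular.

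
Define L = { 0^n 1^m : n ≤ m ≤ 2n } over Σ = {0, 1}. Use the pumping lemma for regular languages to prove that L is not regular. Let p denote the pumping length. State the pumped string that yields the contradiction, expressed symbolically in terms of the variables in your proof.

0^{p+k} 1^p

Assume L is regular; let p be its pumping constant.
Take w = 0^p 1^p ∈ L (since p ≤ p ≤ 2p), with |w| = 2p ≥ p.
By the pumping lemma, w = xyz with |xy| ≤ p and |y| ≥ 1.
Because |xy| ≤ p and w begins with p copies of 0, we have y = 0^k with 1 ≤ k ≤ p.
Pump with i = 2: xy^2z = 0^{p+k} 1^p. Now n = p+k > p = m, so the condition n ≤ m fails. Thus xy^2z ∉ L.
This contradicts the pumping lemma, so L is not regular.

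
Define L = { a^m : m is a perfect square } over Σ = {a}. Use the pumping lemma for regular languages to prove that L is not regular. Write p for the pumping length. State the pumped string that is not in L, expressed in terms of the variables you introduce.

a^{p²+k}

Assume L is regular. Let p be the pumping length given by the pumping lemma.
Take w = a^{p²} ∈ L with |w| = p² ≥ p.
The pumping lemma gives a decomposition w = xyz where |xy| ≤ p and |y| ≥ 1.
Then y = a^k for some k with 1 ≤ k ≤ p.
Pump with i = 2: xy^2z = a^{p²+k}. Since 1 ≤ k ≤ p, p² < p²+k ≤ p²+p < (p+1)², so p²+k lies strictly between consecutive squares and is not a perfect square. So xy^2z ∉ L.
This is a contradiction; hence L is not regular.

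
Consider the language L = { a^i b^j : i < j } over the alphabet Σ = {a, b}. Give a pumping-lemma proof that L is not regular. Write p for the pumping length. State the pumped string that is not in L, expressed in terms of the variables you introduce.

a^{p+k} b^{p+1}

Suppose for contradiction that L is regular, and let p be the pumping length.
Choose w = a^p b^{p+1} ∈ L, with |w| = 2p+1 ≥ p.
By the pumping lemma, w = xyz with |xy| ≤ p and |y| ≥ 1.
Because |xy| ≤ p and w begins with p copies of a, we have y = a^k with 1 ≤ k ≤ p.
Consider xy^2z = a^{p+k} b^{p+1}. Since k ≥ 1, the a-count p+k is at least p+1, so i < j fails; thus xy^2z ∉ L.
Contradiction. Therefore L is not regular.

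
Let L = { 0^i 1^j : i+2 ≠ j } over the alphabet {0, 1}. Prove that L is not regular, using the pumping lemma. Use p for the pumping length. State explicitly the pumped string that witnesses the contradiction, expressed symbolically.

Assume L is regular. Let p be the pumping length given by the pumping lemma.
Choose w = 0^p 1^{p+p!+2}. Since p ≠ (p+p!+2)-2 = p+p!, w ∈ L; and |w| ≥ p.
Write w = xyz as guaranteed by the lemma, with |xy| ≤ p and y is nonempty.
The first p characters of w are 0's, so xy (and hence y) consists only of 0's. Write y = 0^k, 1 ≤ k ≤ p.
Since 1 ≤ k ≤ p, k divides p!; set t = 1 + p!/k. Then xy^t z has p + (p!/k)·k = p + p! copies of 0. Now the 0-count is p+p! and (1-count)-2 = (p+p!+2)-2 = p+p!, so i+2 ≠ j fails. So xy^t z = 0^{p+p!} 1^{p+p!+2} ∉ L.
Contradiction. Therefore L is not regular.

0^{p+p!} 1^{p+p!+2}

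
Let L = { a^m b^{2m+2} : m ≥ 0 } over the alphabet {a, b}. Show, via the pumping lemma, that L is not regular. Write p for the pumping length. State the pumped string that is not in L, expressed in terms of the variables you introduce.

Assume L is regular; let p be its pumping constant.
Choose w = a^p b^{2p+2}, which is in L with |w| = 3p+2 ≥ p.
By the pumping lemma, w = xyz with |xy| ≤ p and y is nonempty.
Because |xy| ≤ p and w begins with p copies of a, we have y = a^k with 1 ≤ k ≤ p.
Pump with i = 2: xy^2z = a^{p+k} b^{2p+2}. For this to lie in L we would need 2p+2 = 2(p+k)+2, which forces k = 0. But k ≥ 1, so xy^2z ∉ L.
This is a contradiction; hence L is not regular.

a^{p+k} b^{2p+2}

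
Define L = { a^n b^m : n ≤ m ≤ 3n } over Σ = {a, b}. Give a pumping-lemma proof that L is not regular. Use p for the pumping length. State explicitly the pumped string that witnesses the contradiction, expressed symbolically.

a^{p+k} b^p

Assume L is regular. Let p be the pumping length given by the pumping lemma.
Take w = a^p b^p ∈ L (since p ≤ p ≤ 3p), with |w| = 2p ≥ p.
By the pumping lemma, w = xyz with |xy| ≤ p and y is nonempty.
Since the first p symbols of w are all a's and |xy| ≤ p, y lies entirely in the leading a-block: y = a^k for some k with 1 ≤ k ≤ p.
Pump with i = 2: xy^2z = a^{p+k} b^p. Now n = p+k > p = m, so the condition n ≤ m fails. Thus xy^2z ∉ L.
This is a contradiction; hence L is not regular.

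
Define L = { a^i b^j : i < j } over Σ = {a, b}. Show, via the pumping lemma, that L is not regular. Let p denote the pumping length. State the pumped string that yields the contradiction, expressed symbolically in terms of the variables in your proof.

a^{p+k} b^{p+1}

Assume L is regular. Let p be the pumping length given by the pumping lemma.
Choose w = a^p b^{p+1} ∈ L, with |w| = 2p+1 ≥ p.
Write w = xyz as guaranteed by the lemma, with |xy| ≤ p and |y| ≥ 1.
Since the first p symbols of w are all a's and |xy| ≤ p, y lies entirely in the leading a-block: y = a^k for some k with 1 ≤ k ≤ p.
Consider xy^2z = a^{p+k} b^{p+1}. Since k ≥ 1, the a-count p+k is at least p+1, so i < j fails; thus xy^2z ∉ L.
Contradiction. Therefore L is not regular.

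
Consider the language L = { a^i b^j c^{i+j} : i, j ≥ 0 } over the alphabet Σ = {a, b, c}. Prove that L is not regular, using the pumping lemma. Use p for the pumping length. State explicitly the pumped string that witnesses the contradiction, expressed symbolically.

a^{p+k} b^p c^{2p}

Assume L is regular; let p be its pumping constant.
Take w = a^p b^p c^{2p} ∈ L (with i=j=p, i+j=2p), |w| = 4p ≥ p.
The pumping lemma gives a decomposition w = xyz where |xy| ≤ p and y is nonempty.
Since the first p symbols of w are all a's and |xy| ≤ p, y lies entirely in the leading a-block: y = a^k for some k with 1 ≤ k ≤ p.
Consider xy^2z = a^{p+k} b^p c^{2p}. Now the a- and b-counts sum to 2p+k, but the c-count is 2p ≠ 2p+k. So xy^2z ∉ L.
Contradiction. Therefore L is not regular.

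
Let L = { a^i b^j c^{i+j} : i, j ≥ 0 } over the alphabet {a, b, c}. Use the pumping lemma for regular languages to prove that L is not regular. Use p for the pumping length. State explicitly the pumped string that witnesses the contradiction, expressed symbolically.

a^{p+k} b^p c^{2p}

Suppose for contradiction that L is regular, and let p be the pumping length.
Take w = a^p b^p c^{2p} ∈ L (with i=j=p, i+j=2p), |w| = 4p ≥ p.
Write w = xyz as guaranteed by the lemma, with |xy| ≤ p and y is nonempty.
Because |xy| ≤ p and w begins with p copies of a, we have y = a^k with 1 ≤ k ≤ p.
Consider xy^2z = a^{p+k} b^p c^{2p}. Now the a- and b-counts sum to 2p+k, but the c-count is 2p ≠ 2p+k. So xy^2z ∉ L.
Contradiction. Therefore L is not regular.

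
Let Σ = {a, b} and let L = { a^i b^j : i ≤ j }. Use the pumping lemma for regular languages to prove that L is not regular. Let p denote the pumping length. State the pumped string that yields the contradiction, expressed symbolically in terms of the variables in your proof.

a^{p+k} b^p

Toward a contradiction, assume L is regular with pumping length p.
Choose w = a^p b^p ∈ L, with |w| = 2p ≥ p.
By the pumping lemma, w = xyz with |xy| ≤ p and y is nonempty.
Because |xy| ≤ p and w begins with p copies of a, we have y = a^k with 1 ≤ k ≤ p.
Consider xy^2z = a^{p+k} b^p. Since k ≥ 1, the a-count p+k exceeds the b-count p, so i ≤ j fails; thus xy^2z ∉ L.
This contradicts the pumping lemma, so L is not regular.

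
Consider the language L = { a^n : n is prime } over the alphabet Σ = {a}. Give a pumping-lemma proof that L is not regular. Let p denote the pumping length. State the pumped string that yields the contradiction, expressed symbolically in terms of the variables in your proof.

Suppose for contradiction that L is regular, and let p be the pumping length.
Let q be a prime with q ≥ p+2 (infinitely many primes exist), and take w = a^q ∈ L with |w| = q ≥ p.
Write w = xyz as guaranteed by the lemma, with |xy| ≤ p and |y| > 0.
Then y = a^k for some k with 1 ≤ k ≤ p.
Since 1 ≤ k ≤ p, |xz| = q-k. Pump with i = q+1: |xy^{q+1}z| = (q-k)+(q+1)k = q+qk = q(1+k), which is composite (both factors ≥ 2). So xy^{q+1}z = a^{q(1+k)} ∉ L.
Contradiction. Therefore L is not regular.

a^{q(1+k)}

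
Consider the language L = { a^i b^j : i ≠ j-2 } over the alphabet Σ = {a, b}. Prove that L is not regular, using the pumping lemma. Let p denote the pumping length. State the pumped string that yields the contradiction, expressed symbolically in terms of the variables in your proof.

a^{p+p!} b^{p+p!+2}

Suppose for contradiction that L is regular, and let p be the pumping length.
Choose w = a^p b^{p+p!+2}. Since p ≠ (p+p!+2)-2 = p+p!, w ∈ L; and |w| ≥ p.
Write w = xyz as guaranteed by the lemma, with |xy| ≤ p and |y| ≥ 1.
Since the first p symbols of w are all a's and |xy| ≤ p, y lies entirely in the leading a-block: y = a^k for some k with 1 ≤ k ≤ p.
Since 1 ≤ k ≤ p, k divides p!; set t = 1 + p!/k. Then xy^t z has p + (p!/k)·k = p + p! copies of a. Now the a-count is p+p! and (b-count)-2 = (p+p!+2)-2 = p+p!, so i ≠ j-2 fails. So xy^t z = a^{p+p!} b^{p+p!+2} ∉ L.
This is a contradiction; hence L is not regular.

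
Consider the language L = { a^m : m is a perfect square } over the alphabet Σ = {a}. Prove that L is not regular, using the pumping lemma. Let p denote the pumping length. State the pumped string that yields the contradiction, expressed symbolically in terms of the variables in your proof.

a^{p²+k}

Toward a contradiction, assume L is regular with pumping length p.
Take w = a^{p²} ∈ L with |w| = p² ≥ p.
By the pumping lemma, w = xyz with |xy| ≤ p and |y| ≥ 1.
Then y = a^k for some k with 1 ≤ k ≤ p.
Pump with i = 2: xy^2z = a^{p²+k}. Since 1 ≤ k ≤ p, p² < p²+k ≤ p²+p < (p+1)², so p²+k lies strictly between consecutive squares and is not a perfect square. So xy^2z ∉ L.
This is a contradiction; hence L is not regular.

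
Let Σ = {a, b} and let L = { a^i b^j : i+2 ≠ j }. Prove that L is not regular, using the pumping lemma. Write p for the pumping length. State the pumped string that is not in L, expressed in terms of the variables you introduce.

Toward a contradiction, assume L is regular with pumping length p.
Choose w = a^p b^{p+p!+2}. Since p ≠ (p+p!+2)-2 = p+p!, w ∈ L; and |w| ≥ p.
The pumping lemma gives a decomposition w = xyz where |xy| ≤ p and y is nonempty.
Because |xy| ≤ p and w begins with p copies of a, we have y = a^k with 1 ≤ k ≤ p.
Since 1 ≤ k ≤ p, k divides p!; set t = 1 + p!/k. Then xy^t z has p + (p!/k)·k = p + p! copies of a. Now the a-count is p+p! and (b-count)-2 = (p+p!+2)-2 = p+p!, so i+2 ≠ j fails. So xy^t z = a^{p+p!} b^{p+p!+2} ∉ L.
This contradicts the pumping lemma, so L is not regular.

a^{p+p!} b^{p+p!+2}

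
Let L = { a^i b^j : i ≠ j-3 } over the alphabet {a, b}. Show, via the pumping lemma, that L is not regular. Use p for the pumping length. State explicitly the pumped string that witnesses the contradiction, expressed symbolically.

a^{p+p!} b^{p+p!+3}

Suppose for contradiction that L is regular, and let p be the pumping length.
Choose w = a^p b^{p+p!+3}. Since p ≠ (p+p!+3)-3 = p+p!, w ∈ L; and |w| ≥ p.
The pumping lemma gives a decomposition w = xyz where |xy| ≤ p and |y| ≥ 1.
Because |xy| ≤ p and w begins with p copies of a, we have y = a^k with 1 ≤ k ≤ p.
Since 1 ≤ k ≤ p, k divides p!; set t = 1 + p!/k. Then xy^t z has p + (p!/k)·k = p + p! copies of a. Now the a-count is p+p! and (b-count)-3 = (p+p!+3)-3 = p+p!, so i ≠ j-3 fails. So xy^t z = a^{p+p!} b^{p+p!+3} ∉ L.
This contradicts the pumping lemma, so L is not regular.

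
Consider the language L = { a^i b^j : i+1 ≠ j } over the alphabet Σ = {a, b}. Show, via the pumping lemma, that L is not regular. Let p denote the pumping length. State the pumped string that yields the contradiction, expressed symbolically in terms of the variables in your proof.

Assume L is regular. Let p be the pumping length given by the pumping lemma.
Choose w = a^p b^{p+p!+1}. Since p ≠ (p+p!+1)-1 = p+p!, w ∈ L; and |w| ≥ p.
Write w = xyz as guaranteed by the lemma, with |xy| ≤ p and |y| > 0.
Because |xy| ≤ p and w begins with p copies of a, we have y = a^k with 1 ≤ k ≤ p.
Since 1 ≤ k ≤ p, k divides p!; set t = 1 + p!/k. Then xy^t z has p + (p!/k)·k = p + p! copies of a. Now the a-count is p+p! and (b-count)-1 = (p+p!+1)-1 = p+p!, so i+1 ≠ j fails. So xy^t z = a^{p+p!} b^{p+p!+1} ∉ L.
This is a contradiction; hence L is not regular.

a^{p+p!} b^{p+p!+1}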